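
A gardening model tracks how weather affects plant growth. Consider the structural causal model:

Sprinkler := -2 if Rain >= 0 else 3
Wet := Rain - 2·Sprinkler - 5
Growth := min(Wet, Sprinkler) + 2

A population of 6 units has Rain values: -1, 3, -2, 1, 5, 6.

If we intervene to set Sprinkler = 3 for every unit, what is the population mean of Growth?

-7

Every unit gets Sprinkler=3 under the intervention. Growth values become -10, -6, -11, -8, -4, -3; E[Growth|do(Sprinkler=3)] = -7.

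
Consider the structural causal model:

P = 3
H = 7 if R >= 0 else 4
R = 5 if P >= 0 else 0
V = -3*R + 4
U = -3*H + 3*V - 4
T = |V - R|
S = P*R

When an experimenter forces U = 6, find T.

The intervention breaks the incoming arrows to U: U = -3*H + 3*V - 4 no longer applies, and U = 6.
Since T is not a descendant of the intervened variable, it is unaffected.
R = 5 if P >= 0 else 0  [with P=3]  = 5
V = -3*R + 4  [with R=5]  = -11
T = |V - R|  [with V=-11, R=5]  = 16

16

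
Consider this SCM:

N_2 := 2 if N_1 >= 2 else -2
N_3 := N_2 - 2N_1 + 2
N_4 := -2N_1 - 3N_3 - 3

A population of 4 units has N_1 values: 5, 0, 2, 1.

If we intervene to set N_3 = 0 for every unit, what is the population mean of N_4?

Every unit gets N_3=0 under the intervention. N_4 values become -13, -3, -7, -5; E[N_4|do(N_3=0)] = -7.

-7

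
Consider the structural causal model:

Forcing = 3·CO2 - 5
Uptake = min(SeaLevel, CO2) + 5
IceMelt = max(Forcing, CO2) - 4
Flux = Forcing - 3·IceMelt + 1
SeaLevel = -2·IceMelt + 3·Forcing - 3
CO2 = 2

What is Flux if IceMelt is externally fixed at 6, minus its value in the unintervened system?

-24

do(IceMelt=6) replaces the equation IceMelt = max(Forcing, CO2) - 4 with the constant IceMelt = 6.
Forcing = 3·CO2 - 5  [with CO2=2]  = 1
Flux = Forcing - 3·IceMelt + 1  [with Forcing=1, IceMelt=6]  = -16
Without intervention: Forcing = 3·CO2 - 5  [with CO2=2]  = 1; IceMelt = max(Forcing, CO2) - 4  [with Forcing=1, CO2=2]  = -2; Flux = Forcing - 3·IceMelt + 1  [with Forcing=1, IceMelt=-2]  = 8.
Change = -16 − 8 = -24.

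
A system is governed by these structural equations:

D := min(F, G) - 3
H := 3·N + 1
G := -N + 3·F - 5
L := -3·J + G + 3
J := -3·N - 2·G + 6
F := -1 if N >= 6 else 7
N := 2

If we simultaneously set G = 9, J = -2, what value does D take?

4

The joint intervention fixes G = 9, J = -2, removing each variable's own equation.
F = -1 if N >= 6 else 7  [with N=2]  = 7
D = min(F, G) - 3  [with F=7, G=9]  = 4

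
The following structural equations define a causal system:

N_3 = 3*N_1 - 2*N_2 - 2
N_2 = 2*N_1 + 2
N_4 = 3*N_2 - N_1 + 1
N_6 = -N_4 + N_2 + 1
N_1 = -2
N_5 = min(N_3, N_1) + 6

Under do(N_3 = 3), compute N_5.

do(N_3=3) replaces the equation N_3 = 3*N_1 - 2*N_2 - 2 with the constant N_3 = 3.
N_5 = min(N_3, N_1) + 6  [with N_3=3, N_1=-2]  = 4

4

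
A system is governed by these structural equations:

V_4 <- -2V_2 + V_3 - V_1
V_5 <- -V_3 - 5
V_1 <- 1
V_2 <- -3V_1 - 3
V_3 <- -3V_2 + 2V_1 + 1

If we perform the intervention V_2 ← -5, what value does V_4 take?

Under do(V_2=-5), the mechanism V_2 <- -3V_1 - 3 is discarded; V_2 is fixed at -5.
V_3 = -3V_2 + 2V_1 + 1  [with V_2=-5, V_1=1]  = 18
V_4 = -2V_2 + V_3 - V_1  [with V_2=-5, V_3=18, V_1=1]  = 27

27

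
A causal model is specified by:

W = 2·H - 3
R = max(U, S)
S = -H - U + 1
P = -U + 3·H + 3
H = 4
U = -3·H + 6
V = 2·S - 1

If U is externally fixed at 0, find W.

Under do(U=0), the mechanism U = -3·H + 6 is discarded; U is fixed at 0.
No directed path runs from U to W, so W keeps its natural value.
W = 2·H - 3  [with H=4]  = 5

5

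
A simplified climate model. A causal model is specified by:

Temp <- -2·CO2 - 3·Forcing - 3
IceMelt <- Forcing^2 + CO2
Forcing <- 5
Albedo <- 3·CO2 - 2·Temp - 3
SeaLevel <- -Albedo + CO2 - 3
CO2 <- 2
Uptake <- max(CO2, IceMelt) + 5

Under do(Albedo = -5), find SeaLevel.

4

The intervention breaks the incoming arrows to Albedo: Albedo <- 3·CO2 - 2·Temp - 3 no longer applies, and Albedo = -5.
SeaLevel = -Albedo + CO2 - 3  [with Albedo=-5, CO2=2]  = 4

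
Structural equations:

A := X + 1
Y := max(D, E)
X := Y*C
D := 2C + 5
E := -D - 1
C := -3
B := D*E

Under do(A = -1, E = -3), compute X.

3

Under do(A = -1, E = -3), each intervened variable's structural equation is replaced by its fixed value.
D = 2C + 5  [with C=-3]  = -1
Y = max(D, E)  [with D=-1, E=-3]  = -1
X = Y*C  [with Y=-1, C=-3]  = 3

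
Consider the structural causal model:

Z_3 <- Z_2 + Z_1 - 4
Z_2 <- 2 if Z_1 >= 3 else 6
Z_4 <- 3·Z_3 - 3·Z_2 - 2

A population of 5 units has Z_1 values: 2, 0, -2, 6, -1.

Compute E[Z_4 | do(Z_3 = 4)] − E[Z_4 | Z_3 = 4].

Under do(Z_3=4), Z_3's equation is replaced by Z_3=4 for every unit. Per-unit Z_4: -8, -8, -8, 4, -8. Mean = -5.6.
Conditioning on Z_3=4 selects the 2 unit(s) with Z_1 ∈ {2, 6}. Their Z_4 values: -8, 4. Mean = -2.
Difference = -5.6 − (-2) = -3.6.

-3.6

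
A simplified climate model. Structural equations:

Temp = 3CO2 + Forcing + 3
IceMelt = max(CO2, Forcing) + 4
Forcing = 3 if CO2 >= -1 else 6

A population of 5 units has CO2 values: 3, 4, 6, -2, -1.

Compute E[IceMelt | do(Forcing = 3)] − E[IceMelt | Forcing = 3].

-0.2

Under do(Forcing=3), Forcing's equation is replaced by Forcing=3 for every unit. Per-unit IceMelt: 7, 8, 10, 7, 7. Mean = 7.8.
Observing Forcing=3 restricts to units where Forcing's equation naturally yields 3: CO2 ∈ {3, 4, 6, -1}. In that subpopulation IceMelt = 7, 8, 10, 7, mean 8.
Difference = 7.8 − 8 = -0.2.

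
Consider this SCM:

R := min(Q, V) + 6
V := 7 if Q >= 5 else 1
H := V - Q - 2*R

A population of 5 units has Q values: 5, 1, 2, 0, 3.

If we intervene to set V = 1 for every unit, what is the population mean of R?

Every unit gets V=1 under the intervention. R values become 7, 7, 7, 6, 7; E[R|do(V=1)] = 6.8.

6.8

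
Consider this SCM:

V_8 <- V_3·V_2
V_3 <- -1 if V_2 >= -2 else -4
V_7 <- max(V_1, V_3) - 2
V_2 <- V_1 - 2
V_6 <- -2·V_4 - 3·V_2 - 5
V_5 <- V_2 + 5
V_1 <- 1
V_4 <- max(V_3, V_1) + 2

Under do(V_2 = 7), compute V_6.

-32

Under do(V_2=7), the mechanism V_2 <- V_1 - 2 is discarded; V_2 is fixed at 7.
V_3 = -1 if V_2 >= -2 else -4  [with V_2=7]  = -1
V_4 = max(V_3, V_1) + 2  [with V_3=-1, V_1=1]  = 3
V_6 = -2·V_4 - 3·V_2 - 5  [with V_4=3, V_2=7]  = -32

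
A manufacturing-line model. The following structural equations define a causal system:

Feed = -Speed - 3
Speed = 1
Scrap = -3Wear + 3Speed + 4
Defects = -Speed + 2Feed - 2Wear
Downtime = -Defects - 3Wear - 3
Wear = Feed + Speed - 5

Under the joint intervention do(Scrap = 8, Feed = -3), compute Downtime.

11

The joint intervention fixes Scrap = 8, Feed = -3, removing each variable's own equation.
Wear = Feed + Speed - 5  [with Feed=-3, Speed=1]  = -7
Defects = -Speed + 2Feed - 2Wear  [with Speed=1, Feed=-3, Wear=-7]  = 7
Downtime = -Defects - 3Wear - 3  [with Defects=7, Wear=-7]  = 11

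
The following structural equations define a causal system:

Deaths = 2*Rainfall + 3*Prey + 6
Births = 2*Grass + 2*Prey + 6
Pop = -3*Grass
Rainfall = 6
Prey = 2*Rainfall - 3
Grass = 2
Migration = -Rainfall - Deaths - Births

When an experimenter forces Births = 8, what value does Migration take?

Under do(Births=8), the mechanism Births = 2*Grass + 2*Prey + 6 is discarded; Births is fixed at 8.
Prey = 2*Rainfall - 3  [with Rainfall=6]  = 9
Deaths = 2*Rainfall + 3*Prey + 6  [with Rainfall=6, Prey=9]  = 45
Migration = -Rainfall - Deaths - Births  [with Rainfall=6, Deaths=45, Births=8]  = -59

-59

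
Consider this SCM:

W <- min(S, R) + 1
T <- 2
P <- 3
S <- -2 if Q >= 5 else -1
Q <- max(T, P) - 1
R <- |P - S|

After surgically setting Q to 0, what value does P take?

Under do(Q=0), the mechanism Q <- max(T, P) - 1 is discarded; Q is fixed at 0.
Since P is not a descendant of the intervened variable, it is unaffected.

3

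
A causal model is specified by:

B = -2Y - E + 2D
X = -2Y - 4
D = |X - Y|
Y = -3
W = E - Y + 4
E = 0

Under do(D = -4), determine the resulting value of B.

Intervening sets D = -4 and removes its equation (D = |X - Y|).
B = -2Y - E + 2D  [with Y=-3, E=0, D=-4]  = -2

-2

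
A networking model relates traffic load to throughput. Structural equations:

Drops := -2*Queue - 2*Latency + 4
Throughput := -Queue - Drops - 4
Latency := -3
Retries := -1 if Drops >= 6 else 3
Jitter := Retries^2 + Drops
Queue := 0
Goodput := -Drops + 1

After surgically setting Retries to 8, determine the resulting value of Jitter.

74

Intervening sets Retries = 8 and removes its equation (Retries := -1 if Drops >= 6 else 3).
Drops = -2*Queue - 2*Latency + 4  [with Queue=0, Latency=-3]  = 10
Jitter = Retries^2 + Drops  [with Retries=8, Drops=10]  = 74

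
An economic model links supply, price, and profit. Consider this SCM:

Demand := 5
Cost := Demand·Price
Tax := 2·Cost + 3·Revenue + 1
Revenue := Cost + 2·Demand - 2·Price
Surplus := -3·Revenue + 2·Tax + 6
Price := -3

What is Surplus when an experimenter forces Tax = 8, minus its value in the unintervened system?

The intervention breaks the incoming arrows to Tax: Tax := 2·Cost + 3·Revenue + 1 no longer applies, and Tax = 8.
Cost = Demand·Price  [with Demand=5, Price=-3]  = -15
Revenue = Cost + 2·Demand - 2·Price  [with Cost=-15, Demand=5, Price=-3]  = 1
Surplus = -3·Revenue + 2·Tax + 6  [with Revenue=1, Tax=8]  = 19
Without intervention: Cost = Demand·Price  [with Demand=5, Price=-3]  = -15; Revenue = Cost + 2·Demand - 2·Price  [with Cost=-15, Demand=5, Price=-3]  = 1; Tax = 2·Cost + 3·Revenue + 1  [with Cost=-15, Revenue=1]  = -26; Surplus = -3·Revenue + 2·Tax + 6  [with Revenue=1, Tax=-26]  = -49.
Change = 19 − (-49) = 68.

68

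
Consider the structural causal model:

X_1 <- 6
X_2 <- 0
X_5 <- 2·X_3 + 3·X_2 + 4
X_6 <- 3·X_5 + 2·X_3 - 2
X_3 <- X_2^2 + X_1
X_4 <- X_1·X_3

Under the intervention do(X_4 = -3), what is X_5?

Intervening sets X_4 = -3 and removes its equation (X_4 <- X_1·X_3).
No directed path runs from X_4 to X_5, so X_5 keeps its natural value.
X_3 = X_2^2 + X_1  [with X_2=0, X_1=6]  = 6
X_5 = 2·X_3 + 3·X_2 + 4  [with X_3=6, X_2=0]  = 16

16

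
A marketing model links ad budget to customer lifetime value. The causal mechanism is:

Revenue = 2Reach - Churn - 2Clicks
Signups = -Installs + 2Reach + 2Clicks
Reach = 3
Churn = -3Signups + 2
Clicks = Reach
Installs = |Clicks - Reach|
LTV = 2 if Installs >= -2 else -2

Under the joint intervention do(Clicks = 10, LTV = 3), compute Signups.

19

Under do(Clicks = 10, LTV = 3), each intervened variable's structural equation is replaced by its fixed value.
Installs = |Clicks - Reach|  [with Clicks=10, Reach=3]  = 7
Signups = -Installs + 2Reach + 2Clicks  [with Installs=7, Reach=3, Clicks=10]  = 19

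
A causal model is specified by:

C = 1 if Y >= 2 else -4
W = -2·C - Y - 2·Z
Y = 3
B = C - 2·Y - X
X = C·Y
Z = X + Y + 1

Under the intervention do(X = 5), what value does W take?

The intervention breaks the incoming arrows to X: X = C·Y no longer applies, and X = 5.
C = 1 if Y >= 2 else -4  [with Y=3]  = 1
Z = X + Y + 1  [with X=5, Y=3]  = 9
W = -2·C - Y - 2·Z  [with C=1, Y=3, Z=9]  = -23

-23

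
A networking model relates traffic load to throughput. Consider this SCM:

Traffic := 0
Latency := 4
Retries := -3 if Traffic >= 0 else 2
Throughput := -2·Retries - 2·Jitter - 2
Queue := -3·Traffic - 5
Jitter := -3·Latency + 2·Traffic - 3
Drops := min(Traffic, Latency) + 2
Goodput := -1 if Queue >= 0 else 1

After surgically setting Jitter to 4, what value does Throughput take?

-4

Intervening sets Jitter = 4 and removes its equation (Jitter := -3·Latency + 2·Traffic - 3).
Retries = -3 if Traffic >= 0 else 2  [with Traffic=0]  = -3
Throughput = -2·Retries - 2·Jitter - 2  [with Retries=-3, Jitter=4]  = -4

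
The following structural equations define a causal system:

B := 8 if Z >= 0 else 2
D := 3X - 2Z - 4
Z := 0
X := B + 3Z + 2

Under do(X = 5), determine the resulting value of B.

8

Under do(X=5), the mechanism X := B + 3Z + 2 is discarded; X is fixed at 5.
Since B is not a descendant of the intervened variable, it is unaffected.
B = 8 if Z >= 0 else 2  [with Z=0]  = 8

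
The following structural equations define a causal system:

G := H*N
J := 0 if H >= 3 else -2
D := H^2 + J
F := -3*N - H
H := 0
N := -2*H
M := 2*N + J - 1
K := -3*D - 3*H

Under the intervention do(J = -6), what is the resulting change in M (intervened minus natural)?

-4

Intervening sets J = -6 and removes its equation (J := 0 if H >= 3 else -2).
N = -2*H  [with H=0]  = 0
M = 2*N + J - 1  [with N=0, J=-6]  = -7
Without intervention: N = -2*H  [with H=0]  = 0; J = 0 if H >= 3 else -2  [with H=0]  = -2; M = 2*N + J - 1  [with N=0, J=-2]  = -3.
Change = -7 − (-3) = -4.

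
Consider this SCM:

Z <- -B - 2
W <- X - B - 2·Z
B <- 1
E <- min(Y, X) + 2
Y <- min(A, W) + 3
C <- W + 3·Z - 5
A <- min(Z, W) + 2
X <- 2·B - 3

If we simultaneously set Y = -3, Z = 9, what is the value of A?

-18

Setting Y = -3, Z = 9 by intervention discards those variables' equations.
X = 2·B - 3  [with B=1]  = -1
W = X - B - 2·Z  [with X=-1, B=1, Z=9]  = -20
A = min(Z, W) + 2  [with Z=9, W=-20]  = -18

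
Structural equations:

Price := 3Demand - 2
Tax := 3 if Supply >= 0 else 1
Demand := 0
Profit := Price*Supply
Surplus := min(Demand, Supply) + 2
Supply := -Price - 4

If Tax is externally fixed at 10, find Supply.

Under do(Tax=10), the mechanism Tax := 3 if Supply >= 0 else 1 is discarded; Tax is fixed at 10.
Since Supply is not a descendant of the intervened variable, it is unaffected.
Price = 3Demand - 2  [with Demand=0]  = -2
Supply = -Price - 4  [with Price=-2]  = -2

-2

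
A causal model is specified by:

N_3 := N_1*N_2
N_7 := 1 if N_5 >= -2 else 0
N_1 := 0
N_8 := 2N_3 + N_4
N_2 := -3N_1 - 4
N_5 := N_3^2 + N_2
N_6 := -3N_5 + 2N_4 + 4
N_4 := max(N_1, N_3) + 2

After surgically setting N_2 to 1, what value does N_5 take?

do(N_2=1) replaces the equation N_2 := -3N_1 - 4 with the constant N_2 = 1.
N_3 = N_1*N_2  [with N_1=0, N_2=1]  = 0
N_5 = N_3^2 + N_2  [with N_3=0, N_2=1]  = 1

1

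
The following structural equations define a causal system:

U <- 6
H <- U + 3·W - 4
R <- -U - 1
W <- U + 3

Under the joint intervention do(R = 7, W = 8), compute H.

26

Setting R = 7, W = 8 by intervention discards those variables' equations.
H = U + 3·W - 4  [with U=6, W=8]  = 26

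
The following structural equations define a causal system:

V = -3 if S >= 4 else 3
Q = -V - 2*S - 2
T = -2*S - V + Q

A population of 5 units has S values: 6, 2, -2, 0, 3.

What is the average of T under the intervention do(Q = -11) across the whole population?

The intervention sets Q=-11 in all 5 units regardless of S. Recomputing T per unit gives -20, -18, -10, -14, -20; average -16.4.

-16.4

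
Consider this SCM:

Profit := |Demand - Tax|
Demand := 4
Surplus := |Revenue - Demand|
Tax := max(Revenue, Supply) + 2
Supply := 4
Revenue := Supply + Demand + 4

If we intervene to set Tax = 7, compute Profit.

Intervening sets Tax = 7 and removes its equation (Tax := max(Revenue, Supply) + 2).
Profit = |Demand - Tax|  [with Demand=4, Tax=7]  = 3

3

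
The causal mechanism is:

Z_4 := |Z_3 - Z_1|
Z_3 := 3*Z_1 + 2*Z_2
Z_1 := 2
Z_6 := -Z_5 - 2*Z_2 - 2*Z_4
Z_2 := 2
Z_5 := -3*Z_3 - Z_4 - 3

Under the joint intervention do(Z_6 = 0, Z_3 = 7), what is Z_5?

Under do(Z_6 = 0, Z_3 = 7), each intervened variable's structural equation is replaced by its fixed value.
Z_4 = |Z_3 - Z_1|  [with Z_3=7, Z_1=2]  = 5
Z_5 = -3*Z_3 - Z_4 - 3  [with Z_3=7, Z_4=5]  = -29

-29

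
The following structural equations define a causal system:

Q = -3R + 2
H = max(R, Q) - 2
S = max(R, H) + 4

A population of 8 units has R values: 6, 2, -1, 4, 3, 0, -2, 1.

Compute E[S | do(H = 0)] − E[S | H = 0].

do(H=0) breaks H's dependence on R. With H=0 fixed, S across the units is 10, 6, 4, 8, 7, 4, 4, 5, mean 6.
Observing H=0 restricts to units where H's equation naturally yields 0: R ∈ {2, 0}. In that subpopulation S = 6, 4, mean 5.
Difference = 6 − 5 = 1.

1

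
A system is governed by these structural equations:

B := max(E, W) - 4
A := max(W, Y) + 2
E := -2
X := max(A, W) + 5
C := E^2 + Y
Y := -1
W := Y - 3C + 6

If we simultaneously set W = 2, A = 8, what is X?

13

Setting W = 2, A = 8 by intervention discards those variables' equations.
X = max(A, W) + 5  [with A=8, W=2]  = 13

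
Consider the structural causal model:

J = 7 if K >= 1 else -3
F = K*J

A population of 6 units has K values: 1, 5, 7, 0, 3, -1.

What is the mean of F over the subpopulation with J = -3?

E[F|J=-3] averages over only the 2 units with J=-3 (K = 0, -1): F = 0, 3, mean 1.5.

1.5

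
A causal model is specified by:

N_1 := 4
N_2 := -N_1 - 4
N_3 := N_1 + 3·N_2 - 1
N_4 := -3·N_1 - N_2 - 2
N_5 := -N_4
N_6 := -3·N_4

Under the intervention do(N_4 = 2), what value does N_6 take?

Under do(N_4=2), the mechanism N_4 := -3·N_1 - N_2 - 2 is discarded; N_4 is fixed at 2.
N_6 = -3·N_4  [with N_4=2]  = -6

-6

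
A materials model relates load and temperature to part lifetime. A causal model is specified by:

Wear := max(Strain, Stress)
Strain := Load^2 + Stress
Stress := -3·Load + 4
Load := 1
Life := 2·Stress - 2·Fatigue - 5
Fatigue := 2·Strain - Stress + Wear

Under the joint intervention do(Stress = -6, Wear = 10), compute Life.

-29

The joint intervention fixes Stress = -6, Wear = 10, removing each variable's own equation.
Strain = Load^2 + Stress  [with Load=1, Stress=-6]  = -5
Fatigue = 2·Strain - Stress + Wear  [with Strain=-5, Stress=-6, Wear=10]  = 6
Life = 2·Stress - 2·Fatigue - 5  [with Stress=-6, Fatigue=6]  = -29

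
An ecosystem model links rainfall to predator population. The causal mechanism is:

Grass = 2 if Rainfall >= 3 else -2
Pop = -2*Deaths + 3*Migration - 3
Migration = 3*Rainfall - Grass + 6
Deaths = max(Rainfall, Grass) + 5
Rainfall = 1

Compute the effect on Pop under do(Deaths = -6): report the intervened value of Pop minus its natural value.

do(Deaths=-6) replaces the equation Deaths = max(Rainfall, Grass) + 5 with the constant Deaths = -6.
Grass = 2 if Rainfall >= 3 else -2  [with Rainfall=1]  = -2
Migration = 3*Rainfall - Grass + 6  [with Rainfall=1, Grass=-2]  = 11
Pop = -2*Deaths + 3*Migration - 3  [with Deaths=-6, Migration=11]  = 42
Without intervention: Grass = 2 if Rainfall >= 3 else -2  [with Rainfall=1]  = -2; Deaths = max(Rainfall, Grass) + 5  [with Rainfall=1, Grass=-2]  = 6; Migration = 3*Rainfall - Grass + 6  [with Rainfall=1, Grass=-2]  = 11; Pop = -2*Deaths + 3*Migration - 3  [with Deaths=6, Migration=11]  = 18.
Change = 42 − 18 = 24.

24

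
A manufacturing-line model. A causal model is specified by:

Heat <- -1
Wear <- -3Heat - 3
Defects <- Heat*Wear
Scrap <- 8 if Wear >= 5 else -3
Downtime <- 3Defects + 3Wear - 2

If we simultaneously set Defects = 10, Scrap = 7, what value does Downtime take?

28

Setting Defects = 10, Scrap = 7 by intervention discards those variables' equations.
Wear = -3Heat - 3  [with Heat=-1]  = 0
Downtime = 3Defects + 3Wear - 2  [with Defects=10, Wear=0]  = 28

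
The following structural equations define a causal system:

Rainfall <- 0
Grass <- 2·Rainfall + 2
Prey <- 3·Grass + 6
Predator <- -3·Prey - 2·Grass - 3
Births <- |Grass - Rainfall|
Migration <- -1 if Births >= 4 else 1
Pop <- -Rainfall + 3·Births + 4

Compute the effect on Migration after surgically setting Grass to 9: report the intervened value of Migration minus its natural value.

Under do(Grass=9), the mechanism Grass <- 2·Rainfall + 2 is discarded; Grass is fixed at 9.
Births = |Grass - Rainfall|  [with Grass=9, Rainfall=0]  = 9
Migration = -1 if Births >= 4 else 1  [with Births=9]  = -1
Without intervention: Grass = 2·Rainfall + 2  [with Rainfall=0]  = 2; Births = |Grass - Rainfall|  [with Grass=2, Rainfall=0]  = 2; Migration = -1 if Births >= 4 else 1  [with Births=2]  = 1.
Change = -1 − 1 = -2.

-2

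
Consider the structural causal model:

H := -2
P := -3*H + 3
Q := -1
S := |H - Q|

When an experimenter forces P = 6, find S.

1

Under do(P=6), the mechanism P := -3*H + 3 is discarded; P is fixed at 6.
Since S is not a descendant of the intervened variable, it is unaffected.
S = |H - Q|  [with H=-2, Q=-1]  = 1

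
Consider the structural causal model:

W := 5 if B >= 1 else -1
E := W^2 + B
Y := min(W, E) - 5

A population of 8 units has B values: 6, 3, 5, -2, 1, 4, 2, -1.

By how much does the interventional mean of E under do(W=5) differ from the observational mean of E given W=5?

-1.25

The intervention sets W=5 in all 8 units regardless of B. Recomputing E per unit gives 31, 28, 30, 23, 26, 29, 27, 24; average 27.25.
Conditioning on W=5 selects the 6 unit(s) with B ∈ {6, 3, 5, 1, 4, 2}. Their E values: 31, 28, 30, 26, 29, 27. Mean = 28.5.
Difference = 27.25 − 28.5 = -1.25.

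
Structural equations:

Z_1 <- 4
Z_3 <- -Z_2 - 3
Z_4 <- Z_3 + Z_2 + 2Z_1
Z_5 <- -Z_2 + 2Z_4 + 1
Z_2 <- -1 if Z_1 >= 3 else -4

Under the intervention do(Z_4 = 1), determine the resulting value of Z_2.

-1

The intervention breaks the incoming arrows to Z_4: Z_4 <- Z_3 + Z_2 + 2Z_1 no longer applies, and Z_4 = 1.
Since Z_2 is not a descendant of the intervened variable, it is unaffected.
Z_2 = -1 if Z_1 >= 3 else -4  [with Z_1=4]  = -1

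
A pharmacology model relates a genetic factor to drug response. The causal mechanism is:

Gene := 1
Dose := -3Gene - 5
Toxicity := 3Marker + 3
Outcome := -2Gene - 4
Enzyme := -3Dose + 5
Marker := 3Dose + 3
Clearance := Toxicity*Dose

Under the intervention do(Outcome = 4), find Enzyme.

Intervening sets Outcome = 4 and removes its equation (Outcome := -2Gene - 4).
Enzyme is not downstream of the intervention, so its value is determined by the original equations.
Dose = -3Gene - 5  [with Gene=1]  = -8
Enzyme = -3Dose + 5  [with Dose=-8]  = 29

29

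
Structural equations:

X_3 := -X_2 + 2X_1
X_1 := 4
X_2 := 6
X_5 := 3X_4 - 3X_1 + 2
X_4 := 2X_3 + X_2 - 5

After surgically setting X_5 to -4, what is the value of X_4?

5

The intervention breaks the incoming arrows to X_5: X_5 := 3X_4 - 3X_1 + 2 no longer applies, and X_5 = -4.
Since X_4 is not a descendant of the intervened variable, it is unaffected.
X_3 = -X_2 + 2X_1  [with X_2=6, X_1=4]  = 2
X_4 = 2X_3 + X_2 - 5  [with X_3=2, X_2=6]  = 5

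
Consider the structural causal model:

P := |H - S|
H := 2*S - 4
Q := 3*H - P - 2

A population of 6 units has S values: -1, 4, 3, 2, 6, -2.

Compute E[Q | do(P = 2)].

-4

Under do(P=2), P's equation is replaced by P=2 for every unit. Per-unit Q: -22, 8, 2, -4, 20, -28. Mean = -4.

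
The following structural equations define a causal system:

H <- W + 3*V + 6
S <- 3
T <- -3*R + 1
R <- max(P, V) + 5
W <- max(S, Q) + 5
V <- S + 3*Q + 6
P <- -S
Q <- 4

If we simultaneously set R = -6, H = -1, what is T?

Under do(R = -6, H = -1), each intervened variable's structural equation is replaced by its fixed value.
T = -3*R + 1  [with R=-6]  = 19

19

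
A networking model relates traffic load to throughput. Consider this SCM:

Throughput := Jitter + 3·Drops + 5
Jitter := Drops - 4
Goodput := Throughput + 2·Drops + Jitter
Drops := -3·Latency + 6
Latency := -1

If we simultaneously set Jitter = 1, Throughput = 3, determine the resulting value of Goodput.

22

Setting Jitter = 1, Throughput = 3 by intervention discards those variables' equations.
Drops = -3·Latency + 6  [with Latency=-1]  = 9
Goodput = Throughput + 2·Drops + Jitter  [with Throughput=3, Drops=9, Jitter=1]  = 22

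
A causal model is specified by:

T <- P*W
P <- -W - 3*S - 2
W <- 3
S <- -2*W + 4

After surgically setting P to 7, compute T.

21

The intervention breaks the incoming arrows to P: P <- -W - 3*S - 2 no longer applies, and P = 7.
T = P*W  [with P=7, W=3]  = 21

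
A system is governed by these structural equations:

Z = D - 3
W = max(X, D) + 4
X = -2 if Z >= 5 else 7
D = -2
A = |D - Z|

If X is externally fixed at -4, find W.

Intervening sets X = -4 and removes its equation (X = -2 if Z >= 5 else 7).
W = max(X, D) + 4  [with X=-4, D=-2]  = 2

2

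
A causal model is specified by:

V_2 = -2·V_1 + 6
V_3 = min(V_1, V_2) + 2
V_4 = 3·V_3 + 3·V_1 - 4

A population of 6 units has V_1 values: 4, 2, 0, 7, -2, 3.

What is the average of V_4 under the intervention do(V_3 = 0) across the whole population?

3

Under do(V_3=0), V_3's equation is replaced by V_3=0 for every unit. Per-unit V_4: 8, 2, -4, 17, -10, 5. Mean = 3.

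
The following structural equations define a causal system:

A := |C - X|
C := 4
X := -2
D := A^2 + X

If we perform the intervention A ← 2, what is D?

The intervention breaks the incoming arrows to A: A := |C - X| no longer applies, and A = 2.
D = A^2 + X  [with A=2, X=-2]  = 2

2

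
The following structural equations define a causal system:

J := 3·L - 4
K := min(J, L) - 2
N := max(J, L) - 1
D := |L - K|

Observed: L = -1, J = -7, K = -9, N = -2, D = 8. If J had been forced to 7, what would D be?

do(J=7) replaces the equation J := 3·L - 4 with the constant J = 7.
K = min(J, L) - 2  [with J=7, L=-1]  = -3
D = |L - K|  [with L=-1, K=-3]  = 2

2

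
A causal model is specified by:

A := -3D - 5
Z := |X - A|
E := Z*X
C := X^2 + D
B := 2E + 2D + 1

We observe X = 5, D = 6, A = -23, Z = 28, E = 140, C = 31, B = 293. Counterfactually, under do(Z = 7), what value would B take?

The intervention breaks the incoming arrows to Z: Z := |X - A| no longer applies, and Z = 7.
E = Z*X  [with Z=7, X=5]  = 35
B = 2E + 2D + 1  [with E=35, D=6]  = 83

83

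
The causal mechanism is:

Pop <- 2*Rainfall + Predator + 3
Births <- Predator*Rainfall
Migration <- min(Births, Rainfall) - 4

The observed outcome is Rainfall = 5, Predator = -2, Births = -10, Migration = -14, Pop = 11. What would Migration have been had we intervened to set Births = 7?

The intervention breaks the incoming arrows to Births: Births <- Predator*Rainfall no longer applies, and Births = 7.
Migration = min(Births, Rainfall) - 4  [with Births=7, Rainfall=5]  = 1

1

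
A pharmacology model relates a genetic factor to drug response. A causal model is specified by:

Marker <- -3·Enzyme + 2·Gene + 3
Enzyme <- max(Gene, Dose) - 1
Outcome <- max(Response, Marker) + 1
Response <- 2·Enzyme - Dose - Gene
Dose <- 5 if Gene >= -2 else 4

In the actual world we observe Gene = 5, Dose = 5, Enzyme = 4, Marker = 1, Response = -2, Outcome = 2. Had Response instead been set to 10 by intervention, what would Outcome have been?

The intervention breaks the incoming arrows to Response: Response <- 2·Enzyme - Dose - Gene no longer applies, and Response = 10.
Dose = 5 if Gene >= -2 else 4  [with Gene=5]  = 5
Enzyme = max(Gene, Dose) - 1  [with Gene=5, Dose=5]  = 4
Marker = -3·Enzyme + 2·Gene + 3  [with Enzyme=4, Gene=5]  = 1
Outcome = max(Response, Marker) + 1  [with Response=10, Marker=1]  = 11

11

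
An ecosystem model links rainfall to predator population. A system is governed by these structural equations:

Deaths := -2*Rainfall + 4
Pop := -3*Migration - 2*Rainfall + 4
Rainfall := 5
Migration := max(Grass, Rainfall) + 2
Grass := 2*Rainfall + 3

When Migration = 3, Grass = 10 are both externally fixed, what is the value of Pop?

The joint intervention fixes Migration = 3, Grass = 10, removing each variable's own equation.
Pop = -3*Migration - 2*Rainfall + 4  [with Migration=3, Rainfall=5]  = -15

-15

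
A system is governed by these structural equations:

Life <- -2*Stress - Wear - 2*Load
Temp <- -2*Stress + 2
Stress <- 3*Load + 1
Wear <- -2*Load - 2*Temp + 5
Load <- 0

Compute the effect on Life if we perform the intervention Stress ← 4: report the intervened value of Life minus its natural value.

-18

do(Stress=4) replaces the equation Stress <- 3*Load + 1 with the constant Stress = 4.
Temp = -2*Stress + 2  [with Stress=4]  = -6
Wear = -2*Load - 2*Temp + 5  [with Load=0, Temp=-6]  = 17
Life = -2*Stress - Wear - 2*Load  [with Stress=4, Wear=17, Load=0]  = -25
Without intervention: Stress = 3*Load + 1  [with Load=0]  = 1; Temp = -2*Stress + 2  [with Stress=1]  = 0; Wear = -2*Load - 2*Temp + 5  [with Load=0, Temp=0]  = 5; Life = -2*Stress - Wear - 2*Load  [with Stress=1, Wear=5, Load=0]  = -7.
Change = -25 − (-7) = -18.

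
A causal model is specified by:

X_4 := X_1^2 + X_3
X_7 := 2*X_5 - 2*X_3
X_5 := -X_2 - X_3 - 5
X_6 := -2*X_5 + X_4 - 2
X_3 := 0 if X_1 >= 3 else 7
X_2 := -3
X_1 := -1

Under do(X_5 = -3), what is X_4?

The intervention breaks the incoming arrows to X_5: X_5 := -X_2 - X_3 - 5 no longer applies, and X_5 = -3.
Since X_4 is not a descendant of the intervened variable, it is unaffected.
X_3 = 0 if X_1 >= 3 else 7  [with X_1=-1]  = 7
X_4 = X_1^2 + X_3  [with X_1=-1, X_3=7]  = 8

8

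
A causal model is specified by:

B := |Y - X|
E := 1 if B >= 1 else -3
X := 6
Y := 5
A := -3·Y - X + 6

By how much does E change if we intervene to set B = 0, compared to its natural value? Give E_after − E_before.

-4

do(B=0) replaces the equation B := |Y - X| with the constant B = 0.
E = 1 if B >= 1 else -3  [with B=0]  = -3
Without intervention: B = |Y - X|  [with Y=5, X=6]  = 1; E = 1 if B >= 1 else -3  [with B=1]  = 1.
Change = -3 − 1 = -4.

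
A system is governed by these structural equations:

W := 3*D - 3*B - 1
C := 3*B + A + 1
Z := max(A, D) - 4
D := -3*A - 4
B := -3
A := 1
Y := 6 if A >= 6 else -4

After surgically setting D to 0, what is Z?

do(D=0) replaces the equation D := -3*A - 4 with the constant D = 0.
Z = max(A, D) - 4  [with A=1, D=0]  = -3

-3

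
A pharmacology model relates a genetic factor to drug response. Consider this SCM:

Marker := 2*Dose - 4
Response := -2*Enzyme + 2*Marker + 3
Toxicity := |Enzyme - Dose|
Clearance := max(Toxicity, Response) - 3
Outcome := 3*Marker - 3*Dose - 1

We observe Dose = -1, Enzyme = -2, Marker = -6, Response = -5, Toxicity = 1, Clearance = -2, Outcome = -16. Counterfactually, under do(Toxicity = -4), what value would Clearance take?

The intervention breaks the incoming arrows to Toxicity: Toxicity := |Enzyme - Dose| no longer applies, and Toxicity = -4.
Marker = 2*Dose - 4  [with Dose=-1]  = -6
Response = -2*Enzyme + 2*Marker + 3  [with Enzyme=-2, Marker=-6]  = -5
Clearance = max(Toxicity, Response) - 3  [with Toxicity=-4, Response=-5]  = -7

-7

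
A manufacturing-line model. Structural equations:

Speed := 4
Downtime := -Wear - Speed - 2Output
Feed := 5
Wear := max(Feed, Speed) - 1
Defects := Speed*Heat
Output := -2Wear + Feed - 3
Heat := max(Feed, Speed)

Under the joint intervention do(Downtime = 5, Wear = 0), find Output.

2

Setting Downtime = 5, Wear = 0 by intervention discards those variables' equations.
Output = -2Wear + Feed - 3  [with Wear=0, Feed=5]  = 2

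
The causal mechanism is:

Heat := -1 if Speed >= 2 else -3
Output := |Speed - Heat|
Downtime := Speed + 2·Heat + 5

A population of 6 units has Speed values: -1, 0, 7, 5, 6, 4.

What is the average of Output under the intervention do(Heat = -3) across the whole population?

Every unit gets Heat=-3 under the intervention. Output values become 2, 3, 10, 8, 9, 7; E[Output|do(Heat=-3)] = 6.5.

6.5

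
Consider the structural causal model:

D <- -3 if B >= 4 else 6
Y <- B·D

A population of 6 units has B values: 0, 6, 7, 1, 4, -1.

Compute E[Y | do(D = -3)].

Every unit gets D=-3 under the intervention. Y values become 0, -18, -21, -3, -12, 3; E[Y|do(D=-3)] = -8.5.

-8.5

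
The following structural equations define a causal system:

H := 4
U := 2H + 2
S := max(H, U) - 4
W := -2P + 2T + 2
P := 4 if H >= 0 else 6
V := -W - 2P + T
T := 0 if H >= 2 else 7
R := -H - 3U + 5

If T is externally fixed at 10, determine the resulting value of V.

do(T=10) replaces the equation T := 0 if H >= 2 else 7 with the constant T = 10.
P = 4 if H >= 0 else 6  [with H=4]  = 4
W = -2P + 2T + 2  [with P=4, T=10]  = 14
V = -W - 2P + T  [with W=14, P=4, T=10]  = -12

-12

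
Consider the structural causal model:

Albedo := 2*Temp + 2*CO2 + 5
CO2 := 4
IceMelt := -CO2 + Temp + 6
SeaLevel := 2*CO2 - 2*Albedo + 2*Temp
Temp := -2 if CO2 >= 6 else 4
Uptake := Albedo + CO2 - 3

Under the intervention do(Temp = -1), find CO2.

4

Under do(Temp=-1), the mechanism Temp := -2 if CO2 >= 6 else 4 is discarded; Temp is fixed at -1.
CO2 is not downstream of the intervention, so its value is determined by the original equations.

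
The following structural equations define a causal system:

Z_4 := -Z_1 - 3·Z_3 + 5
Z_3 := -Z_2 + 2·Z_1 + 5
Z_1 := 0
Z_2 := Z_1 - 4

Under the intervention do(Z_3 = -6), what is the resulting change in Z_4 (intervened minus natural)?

The intervention breaks the incoming arrows to Z_3: Z_3 := -Z_2 + 2·Z_1 + 5 no longer applies, and Z_3 = -6.
Z_4 = -Z_1 - 3·Z_3 + 5  [with Z_1=0, Z_3=-6]  = 23
Without intervention: Z_2 = Z_1 - 4  [with Z_1=0]  = -4; Z_3 = -Z_2 + 2·Z_1 + 5  [with Z_2=-4, Z_1=0]  = 9; Z_4 = -Z_1 - 3·Z_3 + 5  [with Z_1=0, Z_3=9]  = -22.
Change = 23 − (-22) = 45.

45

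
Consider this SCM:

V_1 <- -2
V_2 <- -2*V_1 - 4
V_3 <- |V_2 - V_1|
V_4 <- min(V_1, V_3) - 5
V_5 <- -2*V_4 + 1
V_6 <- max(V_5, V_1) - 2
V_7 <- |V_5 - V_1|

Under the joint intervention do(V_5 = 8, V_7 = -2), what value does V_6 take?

Under do(V_5 = 8, V_7 = -2), each intervened variable's structural equation is replaced by its fixed value.
V_6 = max(V_5, V_1) - 2  [with V_5=8, V_1=-2]  = 6

6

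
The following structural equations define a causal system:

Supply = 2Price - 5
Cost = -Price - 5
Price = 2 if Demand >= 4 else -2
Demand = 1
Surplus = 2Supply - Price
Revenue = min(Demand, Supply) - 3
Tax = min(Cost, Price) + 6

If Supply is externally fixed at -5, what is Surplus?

-8

The intervention breaks the incoming arrows to Supply: Supply = 2Price - 5 no longer applies, and Supply = -5.
Price = 2 if Demand >= 4 else -2  [with Demand=1]  = -2
Surplus = 2Supply - Price  [with Supply=-5, Price=-2]  = -8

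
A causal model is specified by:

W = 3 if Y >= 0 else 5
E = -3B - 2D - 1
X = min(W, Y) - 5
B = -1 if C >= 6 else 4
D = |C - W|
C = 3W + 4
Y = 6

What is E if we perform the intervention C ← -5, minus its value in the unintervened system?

The intervention breaks the incoming arrows to C: C = 3W + 4 no longer applies, and C = -5.
W = 3 if Y >= 0 else 5  [with Y=6]  = 3
D = |C - W|  [with C=-5, W=3]  = 8
B = -1 if C >= 6 else 4  [with C=-5]  = 4
E = -3B - 2D - 1  [with B=4, D=8]  = -29
Without intervention: W = 3 if Y >= 0 else 5  [with Y=6]  = 3; C = 3W + 4  [with W=3]  = 13; D = |C - W|  [with C=13, W=3]  = 10; B = -1 if C >= 6 else 4  [with C=13]  = -1; E = -3B - 2D - 1  [with B=-1, D=10]  = -18.
Change = -29 − (-18) = -11.

-11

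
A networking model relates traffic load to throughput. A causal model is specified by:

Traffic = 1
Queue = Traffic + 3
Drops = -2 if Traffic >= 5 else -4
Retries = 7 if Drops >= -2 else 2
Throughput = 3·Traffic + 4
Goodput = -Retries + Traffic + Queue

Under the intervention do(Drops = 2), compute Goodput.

The intervention breaks the incoming arrows to Drops: Drops = -2 if Traffic >= 5 else -4 no longer applies, and Drops = 2.
Queue = Traffic + 3  [with Traffic=1]  = 4
Retries = 7 if Drops >= -2 else 2  [with Drops=2]  = 7
Goodput = -Retries + Traffic + Queue  [with Retries=7, Traffic=1, Queue=4]  = -2

-2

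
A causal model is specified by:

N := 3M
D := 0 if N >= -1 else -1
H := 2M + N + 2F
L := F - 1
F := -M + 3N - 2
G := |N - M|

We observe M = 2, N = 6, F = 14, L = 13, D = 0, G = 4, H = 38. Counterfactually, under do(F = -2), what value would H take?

6

The intervention breaks the incoming arrows to F: F := -M + 3N - 2 no longer applies, and F = -2.
N = 3M  [with M=2]  = 6
H = 2M + N + 2F  [with M=2, N=6, F=-2]  = 6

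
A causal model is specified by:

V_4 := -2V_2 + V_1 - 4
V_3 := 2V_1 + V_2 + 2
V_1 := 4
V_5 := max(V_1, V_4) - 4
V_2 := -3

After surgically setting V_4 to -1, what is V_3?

7

Under do(V_4=-1), the mechanism V_4 := -2V_2 + V_1 - 4 is discarded; V_4 is fixed at -1.
Since V_3 is not a descendant of the intervened variable, it is unaffected.
V_3 = 2V_1 + V_2 + 2  [with V_1=4, V_2=-3]  = 7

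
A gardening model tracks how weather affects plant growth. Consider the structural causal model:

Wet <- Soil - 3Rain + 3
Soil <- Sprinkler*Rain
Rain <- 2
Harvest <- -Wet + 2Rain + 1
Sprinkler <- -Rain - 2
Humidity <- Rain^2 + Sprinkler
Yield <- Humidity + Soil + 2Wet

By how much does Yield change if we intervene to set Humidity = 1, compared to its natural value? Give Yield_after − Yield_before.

The intervention breaks the incoming arrows to Humidity: Humidity <- Rain^2 + Sprinkler no longer applies, and Humidity = 1.
Sprinkler = -Rain - 2  [with Rain=2]  = -4
Soil = Sprinkler*Rain  [with Sprinkler=-4, Rain=2]  = -8
Wet = Soil - 3Rain + 3  [with Soil=-8, Rain=2]  = -11
Yield = Humidity + Soil + 2Wet  [with Humidity=1, Soil=-8, Wet=-11]  = -29
Without intervention: Sprinkler = -Rain - 2  [with Rain=2]  = -4; Soil = Sprinkler*Rain  [with Sprinkler=-4, Rain=2]  = -8; Wet = Soil - 3Rain + 3  [with Soil=-8, Rain=2]  = -11; Humidity = Rain^2 + Sprinkler  [with Rain=2, Sprinkler=-4]  = 0; Yield = Humidity + Soil + 2Wet  [with Humidity=0, Soil=-8, Wet=-11]  = -30.
Change = -29 − (-30) = 1.

1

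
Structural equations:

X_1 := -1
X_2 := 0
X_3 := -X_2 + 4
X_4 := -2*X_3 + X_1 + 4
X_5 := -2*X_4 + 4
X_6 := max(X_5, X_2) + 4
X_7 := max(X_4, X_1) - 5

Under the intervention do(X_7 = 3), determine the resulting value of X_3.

4

Intervening sets X_7 = 3 and removes its equation (X_7 := max(X_4, X_1) - 5).
X_3 is not downstream of the intervention, so its value is determined by the original equations.
X_3 = -X_2 + 4  [with X_2=0]  = 4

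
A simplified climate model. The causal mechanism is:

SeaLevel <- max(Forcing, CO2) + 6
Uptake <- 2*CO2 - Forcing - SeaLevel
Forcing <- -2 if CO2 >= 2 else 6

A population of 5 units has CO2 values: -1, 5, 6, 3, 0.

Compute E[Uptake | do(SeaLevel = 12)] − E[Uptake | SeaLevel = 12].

The intervention sets SeaLevel=12 in all 5 units regardless of CO2. Recomputing Uptake per unit gives -20, 0, 2, -4, -18; average -8.
Observing SeaLevel=12 restricts to units where SeaLevel's equation naturally yields 12: CO2 ∈ {-1, 6, 0}. In that subpopulation Uptake = -20, 2, -18, mean -12.
Difference = -8 − (-12) = 4.

4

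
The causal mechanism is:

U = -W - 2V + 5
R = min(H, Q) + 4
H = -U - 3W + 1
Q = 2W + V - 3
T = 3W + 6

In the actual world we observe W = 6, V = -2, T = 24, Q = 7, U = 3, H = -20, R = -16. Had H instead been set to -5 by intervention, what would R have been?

Intervening sets H = -5 and removes its equation (H = -U - 3W + 1).
Q = 2W + V - 3  [with W=6, V=-2]  = 7
R = min(H, Q) + 4  [with H=-5, Q=7]  = -1

-1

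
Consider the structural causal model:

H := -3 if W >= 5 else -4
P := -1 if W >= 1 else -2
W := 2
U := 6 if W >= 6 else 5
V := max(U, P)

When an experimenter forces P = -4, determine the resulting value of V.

5

do(P=-4) replaces the equation P := -1 if W >= 1 else -2 with the constant P = -4.
U = 6 if W >= 6 else 5  [with W=2]  = 5
V = max(U, P)  [with U=5, P=-4]  = 5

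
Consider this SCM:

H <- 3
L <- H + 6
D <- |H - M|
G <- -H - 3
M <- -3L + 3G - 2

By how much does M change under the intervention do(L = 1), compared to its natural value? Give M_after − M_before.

The intervention breaks the incoming arrows to L: L <- H + 6 no longer applies, and L = 1.
G = -H - 3  [with H=3]  = -6
M = -3L + 3G - 2  [with L=1, G=-6]  = -23
Without intervention: G = -H - 3  [with H=3]  = -6; L = H + 6  [with H=3]  = 9; M = -3L + 3G - 2  [with L=9, G=-6]  = -47.
Change = -23 − (-47) = 24.

24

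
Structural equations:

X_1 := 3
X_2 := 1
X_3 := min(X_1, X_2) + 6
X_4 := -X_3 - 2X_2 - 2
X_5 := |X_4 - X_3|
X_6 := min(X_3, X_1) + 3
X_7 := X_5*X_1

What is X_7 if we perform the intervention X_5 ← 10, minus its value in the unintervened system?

Under do(X_5=10), the mechanism X_5 := |X_4 - X_3| is discarded; X_5 is fixed at 10.
X_7 = X_5*X_1  [with X_5=10, X_1=3]  = 30
Without intervention: X_3 = min(X_1, X_2) + 6  [with X_1=3, X_2=1]  = 7; X_4 = -X_3 - 2X_2 - 2  [with X_3=7, X_2=1]  = -11; X_5 = |X_4 - X_3|  [with X_4=-11, X_3=7]  = 18; X_7 = X_5*X_1  [with X_5=18, X_1=3]  = 54.
Change = 30 − 54 = -24.

-24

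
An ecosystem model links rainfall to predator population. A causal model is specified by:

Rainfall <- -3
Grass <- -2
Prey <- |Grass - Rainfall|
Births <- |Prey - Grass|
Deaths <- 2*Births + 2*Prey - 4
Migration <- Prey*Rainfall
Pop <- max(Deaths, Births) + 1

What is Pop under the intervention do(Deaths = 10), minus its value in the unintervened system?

Under do(Deaths=10), the mechanism Deaths <- 2*Births + 2*Prey - 4 is discarded; Deaths is fixed at 10.
Prey = |Grass - Rainfall|  [with Grass=-2, Rainfall=-3]  = 1
Births = |Prey - Grass|  [with Prey=1, Grass=-2]  = 3
Pop = max(Deaths, Births) + 1  [with Deaths=10, Births=3]  = 11
Without intervention: Prey = |Grass - Rainfall|  [with Grass=-2, Rainfall=-3]  = 1; Births = |Prey - Grass|  [with Prey=1, Grass=-2]  = 3; Deaths = 2*Births + 2*Prey - 4  [with Births=3, Prey=1]  = 4; Pop = max(Deaths, Births) + 1  [with Deaths=4, Births=3]  = 5.
Change = 11 − 5 = 6.

6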